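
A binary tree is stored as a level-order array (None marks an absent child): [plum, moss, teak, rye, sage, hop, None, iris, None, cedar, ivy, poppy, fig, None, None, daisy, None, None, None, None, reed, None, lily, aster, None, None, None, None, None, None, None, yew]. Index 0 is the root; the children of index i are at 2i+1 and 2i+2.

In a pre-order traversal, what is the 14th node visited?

Pre-order visits the node, then its left subtree, then its right subtree.
Visit plum.
At plum: go left to moss.
  Visit moss.
  At moss: go left to rye.
    Visit rye.
    At rye: go left to iris.
      Visit iris.
      At iris: go left to daisy.
        Visit daisy.
        At daisy: go left to yew.
          yew is a leaf — visit yew.
        At daisy: no right child.
      At iris: no right child.
    At rye: no right child.
  At moss: go right to sage.
    Visit sage.
    At sage: go left to cedar.
      Visit cedar.
      At cedar: no left child.
      At cedar: go right to reed.
        reed is a leaf — visit reed.
    At sage: go right to ivy.
      Visit ivy.
      At ivy: no left child.
      At ivy: go right to lily.
        lily is a leaf — visit lily.
At plum: go right to teak.
  Visit teak.
  At teak: go left to hop.
    Visit hop.
    At hop: go left to poppy.
      Visit poppy.
      At poppy: go left to aster.
        aster is a leaf — visit aster.
      At poppy: no right child.
    At hop: go right to fig.
      fig is a leaf — visit fig.
  At teak: no right child.
Full pre-order sequence: plum, moss, rye, iris, daisy, yew, sage, cedar, reed, ivy, lily, teak, hop, poppy, aster, fig.

poppy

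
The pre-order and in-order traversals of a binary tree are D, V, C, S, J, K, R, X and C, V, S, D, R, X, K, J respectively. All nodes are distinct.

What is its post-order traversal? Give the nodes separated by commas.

C, S, V, X, R, K, J, D

The first element of pre-order is the root; it splits in-order into left and right subtrees.
Root D: left subtree has 3 nodes {C, V, S}, right has 4 {R, X, K, J}.
  Root V: left subtree has 1 node {C}, right has 1 {S}.
  Root J: left subtree has 3 nodes {R, X, K}, right has 0 { }.
    Root K: left subtree has 2 nodes {R, X}, right has 0 { }.
      Root R: left subtree has 0 nodes { }, right has 1 {X}.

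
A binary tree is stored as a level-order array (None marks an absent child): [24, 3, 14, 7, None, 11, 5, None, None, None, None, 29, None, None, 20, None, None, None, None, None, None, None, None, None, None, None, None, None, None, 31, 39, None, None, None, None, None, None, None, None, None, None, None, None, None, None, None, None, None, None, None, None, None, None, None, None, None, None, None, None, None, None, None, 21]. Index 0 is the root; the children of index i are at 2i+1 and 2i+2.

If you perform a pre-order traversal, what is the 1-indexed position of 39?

10

Pre-order visits the node, then its left subtree, then its right subtree.
Visit 24.
At 24: go left to 3.
  Visit 3.
  At 3: go left to 7.
    7 is a leaf — visit 7.
  At 3: no right child.
At 24: go right to 14.
  Visit 14.
  At 14: go left to 11.
    Visit 11.
    At 11: go left to 29.
      29 is a leaf — visit 29.
    At 11: no right child.
  At 14: go right to 5.
    Visit 5.
    At 5: no left child.
    At 5: go right to 20.
      Visit 20.
      At 20: go left to 31.
        31 is a leaf — visit 31.
      At 20: go right to 39.
        Visit 39.
        At 39: no left child.
        At 39: go right to 21.
          21 is a leaf — visit 21.
Full pre-order sequence: 24, 3, 7, 14, 11, 29, 5, 20, 31, 39, 21.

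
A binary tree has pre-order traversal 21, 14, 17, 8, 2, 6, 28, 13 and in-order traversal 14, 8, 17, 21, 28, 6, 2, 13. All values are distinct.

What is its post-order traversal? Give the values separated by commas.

The first element of pre-order is the root; it splits in-order into left and right subtrees.
Root 21: left subtree has 3 nodes {14, 8, 17}, right has 4 {28, 6, 2, 13}.
  Root 14: left subtree has 0 nodes { }, right has 2 {8, 17}.
    Root 17: left subtree has 1 node {8}, right has 0 { }.
  Root 2: left subtree has 2 nodes {28, 6}, right has 1 {13}.
    Root 6: left subtree has 1 node {28}, right has 0 { }.

8, 17, 14, 28, 6, 13, 2, 21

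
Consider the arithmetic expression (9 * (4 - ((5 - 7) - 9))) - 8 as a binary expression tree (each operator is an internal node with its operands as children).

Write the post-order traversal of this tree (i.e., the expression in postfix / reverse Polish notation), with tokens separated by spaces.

Post-order on an expression tree gives postfix notation: for each operator, emit left operand, right operand, then the operator.

9 4 5 7 - 9 - - * 8 -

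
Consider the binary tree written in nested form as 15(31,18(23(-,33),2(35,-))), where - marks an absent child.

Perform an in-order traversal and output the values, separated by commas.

31, 15, 23, 33, 18, 35, 2

In-order visits the left subtree, then the node, then the right subtree.
At 15: go left to 31.
  31 is a leaf — visit 31.
Visit 15.
At 15: go right to 18.
  At 18: go left to 23.
    At 23: no left child.
    Visit 23.
    At 23: go right to 33.
      33 is a leaf — visit 33.
  Visit 18.
  At 18: go right to 2.
    At 2: go left to 35.
      35 is a leaf — visit 35.
    Visit 2.
    At 2: no right child.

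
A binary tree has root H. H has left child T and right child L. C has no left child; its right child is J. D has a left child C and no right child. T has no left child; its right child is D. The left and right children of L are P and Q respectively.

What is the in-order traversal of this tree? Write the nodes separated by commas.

T, C, J, D, H, P, L, Q

In-order visits the left subtree, then the node, then the right subtree.
At H: go left to T.
  At T: no left child.
  Visit T.
  At T: go right to D.
    At D: go left to C.
      At C: no left child.
      Visit C.
      At C: go right to J.
        J is a leaf — visit J.
    Visit D.
    At D: no right child.
Visit H.
At H: go right to L.
  At L: go left to P.
    P is a leaf — visit P.
  Visit L.
  At L: go right to Q.
    Q is a leaf — visit Q.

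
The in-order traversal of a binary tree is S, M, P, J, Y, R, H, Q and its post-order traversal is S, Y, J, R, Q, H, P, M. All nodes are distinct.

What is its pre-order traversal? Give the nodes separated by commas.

M, S, P, H, R, J, Y, Q

The last element of post-order is the root; it splits in-order into left and right subtrees.
Root M: left subtree has 1 node {S}, right has 6 {P, J, Y, R, H, Q}.
  Root P: left subtree has 0 nodes { }, right has 5 {J, Y, R, H, Q}.
    Root H: left subtree has 3 nodes {J, Y, R}, right has 1 {Q}.
      Root R: left subtree has 2 nodes {J, Y}, right has 0 { }.
        Root J: left subtree has 0 nodes { }, right has 1 {Y}.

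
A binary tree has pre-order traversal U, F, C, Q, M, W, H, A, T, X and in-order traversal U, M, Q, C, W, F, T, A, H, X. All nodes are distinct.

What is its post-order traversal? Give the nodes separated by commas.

The first element of pre-order is the root; it splits in-order into left and right subtrees.
Root U: left subtree has 0 nodes { }, right has 9 {M, Q, C, W, F, T, A, H, X}.
  Root F: left subtree has 4 nodes {M, Q, C, W}, right has 4 {T, A, H, X}.
    Root C: left subtree has 2 nodes {M, Q}, right has 1 {W}.
      Root Q: left subtree has 1 node {M}, right has 0 { }.
    Root H: left subtree has 2 nodes {T, A}, right has 1 {X}.
      Root A: left subtree has 1 node {T}, right has 0 { }.

M, Q, W, C, T, A, X, H, F, U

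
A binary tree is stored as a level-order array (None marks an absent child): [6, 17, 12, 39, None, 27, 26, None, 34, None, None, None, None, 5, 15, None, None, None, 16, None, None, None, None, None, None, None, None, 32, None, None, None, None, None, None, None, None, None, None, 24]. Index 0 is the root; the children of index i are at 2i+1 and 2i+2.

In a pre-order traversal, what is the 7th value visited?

Pre-order visits the node, then its left subtree, then its right subtree.
Visit 6.
At 6: go left to 17.
  Visit 17.
  At 17: go left to 39.
    Visit 39.
    At 39: no left child.
    At 39: go right to 34.
      Visit 34.
      At 34: no left child.
      At 34: go right to 16.
        Visit 16.
        At 16: no left child.
        At 16: go right to 24.
          24 is a leaf — visit 24.
  At 17: no right child.
At 6: go right to 12.
  Visit 12.
  At 12: go left to 27.
    27 is a leaf — visit 27.
  At 12: go right to 26.
    Visit 26.
    At 26: go left to 5.
      Visit 5.
      At 5: go left to 32.
        32 is a leaf — visit 32.
      At 5: no right child.
    At 26: go right to 15.
      15 is a leaf — visit 15.
Full pre-order sequence: 6, 17, 39, 34, 16, 24, 12, 27, 26, 5, 32, 15.

12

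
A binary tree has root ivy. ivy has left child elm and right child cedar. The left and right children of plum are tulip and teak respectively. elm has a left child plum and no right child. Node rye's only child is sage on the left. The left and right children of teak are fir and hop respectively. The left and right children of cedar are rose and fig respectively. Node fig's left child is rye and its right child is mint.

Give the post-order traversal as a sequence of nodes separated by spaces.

tulip fir hop teak plum elm rose sage rye mint fig cedar ivy

Post-order visits the left subtree, then the right subtree, then the node.
At ivy: go left to elm.
  At elm: go left to plum.
    At plum: go left to tulip.
      tulip is a leaf — visit tulip.
    At plum: go right to teak.
      At teak: go left to fir.
        fir is a leaf — visit fir.
      At teak: go right to hop.
        hop is a leaf — visit hop.
      Visit teak.
    Visit plum.
  At elm: no right child.
  Visit elm.
At ivy: go right to cedar.
  At cedar: go left to rose.
    rose is a leaf — visit rose.
  At cedar: go right to fig.
    At fig: go left to rye.
      At rye: go left to sage.
        sage is a leaf — visit sage.
      At rye: no right child.
      Visit rye.
    At fig: go right to mint.
      mint is a leaf — visit mint.
    Visit fig.
  Visit cedar.
Visit ivy.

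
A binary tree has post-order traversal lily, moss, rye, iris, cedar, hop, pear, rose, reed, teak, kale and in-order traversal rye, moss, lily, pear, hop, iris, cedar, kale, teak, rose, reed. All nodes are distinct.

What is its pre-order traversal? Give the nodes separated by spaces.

The last element of post-order is the root; it splits in-order into left and right subtrees.
Root kale: left subtree has 7 nodes {rye, moss, lily, pear, hop, iris, cedar}, right has 3 {teak, rose, reed}.
  Root pear: left subtree has 3 nodes {rye, moss, lily}, right has 3 {hop, iris, cedar}.
    Root rye: left subtree has 0 nodes { }, right has 2 {moss, lily}.
      Root moss: left subtree has 0 nodes { }, right has 1 {lily}.
    Root hop: left subtree has 0 nodes { }, right has 2 {iris, cedar}.
      Root cedar: left subtree has 1 node {iris}, right has 0 { }.
  Root teak: left subtree has 0 nodes { }, right has 2 {rose, reed}.
    Root reed: left subtree has 1 node {rose}, right has 0 { }.

kale pear rye moss lily hop cedar iris teak reed rose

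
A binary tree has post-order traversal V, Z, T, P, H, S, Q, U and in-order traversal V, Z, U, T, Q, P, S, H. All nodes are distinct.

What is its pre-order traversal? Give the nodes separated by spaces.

The last element of post-order is the root; it splits in-order into left and right subtrees.
Root U: left subtree has 2 nodes {V, Z}, right has 5 {T, Q, P, S, H}.
  Root Z: left subtree has 1 node {V}, right has 0 { }.
  Root Q: left subtree has 1 node {T}, right has 3 {P, S, H}.
    Root S: left subtree has 1 node {P}, right has 1 {H}.

U Z V Q T S P H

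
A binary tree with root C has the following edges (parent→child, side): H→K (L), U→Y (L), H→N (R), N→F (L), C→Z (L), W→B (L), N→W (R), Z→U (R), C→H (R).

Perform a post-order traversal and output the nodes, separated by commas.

Post-order visits the left subtree, then the right subtree, then the node.
At C: go left to Z.
  At Z: no left child.
  At Z: go right to U.
    At U: go left to Y.
      Y is a leaf — visit Y.
    At U: no right child.
    Visit U.
  Visit Z.
At C: go right to H.
  At H: go left to K.
    K is a leaf — visit K.
  At H: go right to N.
    At N: go left to F.
      F is a leaf — visit F.
    At N: go right to W.
      At W: go left to B.
        B is a leaf — visit B.
      At W: no right child.
      Visit W.
    Visit N.
  Visit H.
Visit C.

Y, U, Z, K, F, B, W, N, H, C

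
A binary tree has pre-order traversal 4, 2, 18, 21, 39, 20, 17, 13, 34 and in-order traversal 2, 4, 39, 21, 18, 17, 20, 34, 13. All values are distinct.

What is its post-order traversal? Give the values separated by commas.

2, 39, 21, 17, 34, 13, 20, 18, 4

The first element of pre-order is the root; it splits in-order into left and right subtrees.
Root 4: left subtree has 1 node {2}, right has 7 {39, 21, 18, 17, 20, 34, 13}.
  Root 18: left subtree has 2 nodes {39, 21}, right has 4 {17, 20, 34, 13}.
    Root 21: left subtree has 1 node {39}, right has 0 { }.
    Root 20: left subtree has 1 node {17}, right has 2 {34, 13}.
      Root 13: left subtree has 1 node {34}, right has 0 { }.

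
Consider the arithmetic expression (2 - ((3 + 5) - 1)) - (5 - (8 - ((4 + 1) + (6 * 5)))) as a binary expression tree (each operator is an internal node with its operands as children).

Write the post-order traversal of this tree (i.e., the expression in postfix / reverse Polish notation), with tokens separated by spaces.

Post-order on an expression tree gives postfix notation: for each operator, emit left operand, right operand, then the operator.

2 3 5 + 1 - - 5 8 4 1 + 6 5 * + - - -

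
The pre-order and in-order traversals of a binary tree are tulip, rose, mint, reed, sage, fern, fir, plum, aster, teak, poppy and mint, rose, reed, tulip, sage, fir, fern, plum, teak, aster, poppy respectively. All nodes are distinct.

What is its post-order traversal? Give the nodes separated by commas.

The first element of pre-order is the root; it splits in-order into left and right subtrees.
Root tulip: left subtree has 3 nodes {mint, rose, reed}, right has 7 {sage, fir, fern, plum, teak, aster, poppy}.
  Root rose: left subtree has 1 node {mint}, right has 1 {reed}.
  Root sage: left subtree has 0 nodes { }, right has 6 {fir, fern, plum, teak, aster, poppy}.
    Root fern: left subtree has 1 node {fir}, right has 4 {plum, teak, aster, poppy}.
      Root plum: left subtree has 0 nodes { }, right has 3 {teak, aster, poppy}.
        Root aster: left subtree has 1 node {teak}, right has 1 {poppy}.

mint, reed, rose, fir, teak, poppy, aster, plum, fern, sage, tulip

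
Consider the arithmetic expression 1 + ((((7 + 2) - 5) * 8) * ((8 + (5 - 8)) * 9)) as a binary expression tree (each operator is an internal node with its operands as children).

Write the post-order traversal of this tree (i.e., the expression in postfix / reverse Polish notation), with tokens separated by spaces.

1 7 2 + 5 - 8 * 8 5 8 - + 9 * * +

Post-order on an expression tree gives postfix notation: for each operator, emit left operand, right operand, then the operator.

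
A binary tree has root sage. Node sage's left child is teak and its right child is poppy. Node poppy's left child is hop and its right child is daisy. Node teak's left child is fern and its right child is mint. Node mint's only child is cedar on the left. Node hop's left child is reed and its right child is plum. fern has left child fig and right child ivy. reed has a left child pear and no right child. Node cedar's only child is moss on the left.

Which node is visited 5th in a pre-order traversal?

ivy

Pre-order visits the node, then its left subtree, then its right subtree.
Visit sage.
At sage: go left to teak.
  Visit teak.
  At teak: go left to fern.
    Visit fern.
    At fern: go left to fig.
      fig is a leaf — visit fig.
    At fern: go right to ivy.
      ivy is a leaf — visit ivy.
  At teak: go right to mint.
    Visit mint.
    At mint: go left to cedar.
      Visit cedar.
      At cedar: go left to moss.
        moss is a leaf — visit moss.
      At cedar: no right child.
    At mint: no right child.
At sage: go right to poppy.
  Visit poppy.
  At poppy: go left to hop.
    Visit hop.
    At hop: go left to reed.
      Visit reed.
      At reed: go left to pear.
        pear is a leaf — visit pear.
      At reed: no right child.
    At hop: go right to plum.
      plum is a leaf — visit plum.
  At poppy: go right to daisy.
    daisy is a leaf — visit daisy.
Full pre-order sequence: sage, teak, fern, fig, ivy, mint, cedar, moss, poppy, hop, reed, pear, plum, daisy.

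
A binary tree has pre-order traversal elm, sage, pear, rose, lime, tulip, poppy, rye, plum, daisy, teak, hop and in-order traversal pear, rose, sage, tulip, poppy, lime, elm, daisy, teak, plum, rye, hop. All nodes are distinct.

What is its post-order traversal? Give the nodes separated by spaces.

The first element of pre-order is the root; it splits in-order into left and right subtrees.
Root elm: left subtree has 6 nodes {pear, rose, sage, tulip, poppy, lime}, right has 5 {daisy, teak, plum, rye, hop}.
  Root sage: left subtree has 2 nodes {pear, rose}, right has 3 {tulip, poppy, lime}.
    Root pear: left subtree has 0 nodes { }, right has 1 {rose}.
    Root lime: left subtree has 2 nodes {tulip, poppy}, right has 0 { }.
      Root tulip: left subtree has 0 nodes { }, right has 1 {poppy}.
  Root rye: left subtree has 3 nodes {daisy, teak, plum}, right has 1 {hop}.
    Root plum: left subtree has 2 nodes {daisy, teak}, right has 0 { }.
      Root daisy: left subtree has 0 nodes { }, right has 1 {teak}.

rose pear poppy tulip lime sage teak daisy plum hop rye elm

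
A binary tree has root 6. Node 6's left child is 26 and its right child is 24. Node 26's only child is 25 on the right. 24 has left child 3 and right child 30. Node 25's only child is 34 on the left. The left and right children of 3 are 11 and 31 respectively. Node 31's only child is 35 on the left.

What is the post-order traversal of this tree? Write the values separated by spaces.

Post-order visits the left subtree, then the right subtree, then the node.
At 6: go left to 26.
  At 26: no left child.
  At 26: go right to 25.
    At 25: go left to 34.
      34 is a leaf — visit 34.
    At 25: no right child.
    Visit 25.
  Visit 26.
At 6: go right to 24.
  At 24: go left to 3.
    At 3: go left to 11.
      11 is a leaf — visit 11.
    At 3: go right to 31.
      At 31: go left to 35.
        35 is a leaf — visit 35.
      At 31: no right child.
      Visit 31.
    Visit 3.
  At 24: go right to 30.
    30 is a leaf — visit 30.
  Visit 24.
Visit 6.

34 25 26 11 35 31 3 30 24 6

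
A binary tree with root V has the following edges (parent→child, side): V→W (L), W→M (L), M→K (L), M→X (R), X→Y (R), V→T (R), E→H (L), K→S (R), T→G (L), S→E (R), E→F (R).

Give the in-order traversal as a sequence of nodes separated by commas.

K, S, H, E, F, M, X, Y, W, V, G, T

In-order visits the left subtree, then the node, then the right subtree.
At V: go left to W.
  At W: go left to M.
    At M: go left to K.
      At K: no left child.
      Visit K.
      At K: go right to S.
        At S: no left child.
        Visit S.
        At S: go right to E.
          At E: go left to H.
            H is a leaf — visit H.
          Visit E.
          At E: go right to F.
            F is a leaf — visit F.
    Visit M.
    At M: go right to X.
      At X: no left child.
      Visit X.
      At X: go right to Y.
        Y is a leaf — visit Y.
  Visit W.
  At W: no right child.
Visit V.
At V: go right to T.
  At T: go left to G.
    G is a leaf — visit G.
  Visit T.
  At T: no right child.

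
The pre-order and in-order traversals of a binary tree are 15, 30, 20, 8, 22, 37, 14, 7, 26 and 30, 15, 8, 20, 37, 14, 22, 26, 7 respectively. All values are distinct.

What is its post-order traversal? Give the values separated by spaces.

30 8 14 37 26 7 22 20 15

The first element of pre-order is the root; it splits in-order into left and right subtrees.
Root 15: left subtree has 1 node {30}, right has 7 {8, 20, 37, 14, 22, 26, 7}.
  Root 20: left subtree has 1 node {8}, right has 5 {37, 14, 22, 26, 7}.
    Root 22: left subtree has 2 nodes {37, 14}, right has 2 {26, 7}.
      Root 37: left subtree has 0 nodes { }, right has 1 {14}.
      Root 7: left subtree has 1 node {26}, right has 0 { }.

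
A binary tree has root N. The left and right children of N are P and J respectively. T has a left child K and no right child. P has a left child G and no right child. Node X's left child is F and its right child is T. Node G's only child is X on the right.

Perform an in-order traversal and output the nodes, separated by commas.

G, F, X, K, T, P, N, J

In-order visits the left subtree, then the node, then the right subtree.
At N: go left to P.
  At P: go left to G.
    At G: no left child.
    Visit G.
    At G: go right to X.
      At X: go left to F.
        F is a leaf — visit F.
      Visit X.
      At X: go right to T.
        At T: go left to K.
          K is a leaf — visit K.
        Visit T.
        At T: no right child.
  Visit P.
  At P: no right child.
Visit N.
At N: go right to J.
  J is a leaf — visit J.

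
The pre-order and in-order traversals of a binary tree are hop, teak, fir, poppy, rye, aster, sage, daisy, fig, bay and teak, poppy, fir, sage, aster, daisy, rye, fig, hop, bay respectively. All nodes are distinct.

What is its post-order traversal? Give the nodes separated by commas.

The first element of pre-order is the root; it splits in-order into left and right subtrees.
Root hop: left subtree has 8 nodes {teak, poppy, fir, sage, aster, daisy, rye, fig}, right has 1 {bay}.
  Root teak: left subtree has 0 nodes { }, right has 7 {poppy, fir, sage, aster, daisy, rye, fig}.
    Root fir: left subtree has 1 node {poppy}, right has 5 {sage, aster, daisy, rye, fig}.
      Root rye: left subtree has 3 nodes {sage, aster, daisy}, right has 1 {fig}.
        Root aster: left subtree has 1 node {sage}, right has 1 {daisy}.

poppy, sage, daisy, aster, fig, rye, fir, teak, bay, hop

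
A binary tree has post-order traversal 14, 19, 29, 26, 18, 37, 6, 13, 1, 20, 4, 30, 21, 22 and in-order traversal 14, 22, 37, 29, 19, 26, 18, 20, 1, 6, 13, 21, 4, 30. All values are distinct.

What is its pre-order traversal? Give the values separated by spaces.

22 14 21 20 37 18 26 29 19 1 13 6 30 4

The last element of post-order is the root; it splits in-order into left and right subtrees.
Root 22: left subtree has 1 node {14}, right has 12 {37, 29, 19, 26, 18, 20, 1, 6, 13, 21, 4, 30}.
  Root 21: left subtree has 9 nodes {37, 29, 19, 26, 18, 20, 1, 6, 13}, right has 2 {4, 30}.
    Root 20: left subtree has 5 nodes {37, 29, 19, 26, 18}, right has 3 {1, 6, 13}.
      Root 37: left subtree has 0 nodes { }, right has 4 {29, 19, 26, 18}.
        Root 18: left subtree has 3 nodes {29, 19, 26}, right has 0 { }.
          Root 26: left subtree has 2 nodes {29, 19}, right has 0 { }.
            Root 29: left subtree has 0 nodes { }, right has 1 {19}.
      Root 1: left subtree has 0 nodes { }, right has 2 {6, 13}.
        Root 13: left subtree has 1 node {6}, right has 0 { }.
    Root 30: left subtree has 1 node {4}, right has 0 { }.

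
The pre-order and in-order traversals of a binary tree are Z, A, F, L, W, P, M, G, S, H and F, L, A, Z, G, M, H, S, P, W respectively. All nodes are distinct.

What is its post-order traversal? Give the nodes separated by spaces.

L F A G H S M P W Z

The first element of pre-order is the root; it splits in-order into left and right subtrees.
Root Z: left subtree has 3 nodes {F, L, A}, right has 6 {G, M, H, S, P, W}.
  Root A: left subtree has 2 nodes {F, L}, right has 0 { }.
    Root F: left subtree has 0 nodes { }, right has 1 {L}.
  Root W: left subtree has 5 nodes {G, M, H, S, P}, right has 0 { }.
    Root P: left subtree has 4 nodes {G, M, H, S}, right has 0 { }.
      Root M: left subtree has 1 node {G}, right has 2 {H, S}.
        Root S: left subtree has 1 node {H}, right has 0 { }.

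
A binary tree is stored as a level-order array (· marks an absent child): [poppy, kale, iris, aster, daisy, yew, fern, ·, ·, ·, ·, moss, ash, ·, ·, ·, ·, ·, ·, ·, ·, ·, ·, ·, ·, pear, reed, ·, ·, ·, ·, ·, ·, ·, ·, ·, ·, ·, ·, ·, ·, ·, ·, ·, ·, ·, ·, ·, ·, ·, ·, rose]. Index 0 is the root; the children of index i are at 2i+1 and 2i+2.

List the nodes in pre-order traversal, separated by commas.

poppy, kale, aster, daisy, iris, yew, moss, ash, pear, rose, reed, fern

Pre-order visits the node, then its left subtree, then its right subtree.
Visit poppy.
At poppy: go left to kale.
  Visit kale.
  At kale: go left to aster.
    aster is a leaf — visit aster.
  At kale: go right to daisy.
    daisy is a leaf — visit daisy.
At poppy: go right to iris.
  Visit iris.
  At iris: go left to yew.
    Visit yew.
    At yew: go left to moss.
      moss is a leaf — visit moss.
    At yew: go right to ash.
      Visit ash.
      At ash: go left to pear.
        Visit pear.
        At pear: go left to rose.
          rose is a leaf — visit rose.
        At pear: no right child.
      At ash: go right to reed.
        reed is a leaf — visit reed.
  At iris: go right to fern.
    fern is a leaf — visit fern.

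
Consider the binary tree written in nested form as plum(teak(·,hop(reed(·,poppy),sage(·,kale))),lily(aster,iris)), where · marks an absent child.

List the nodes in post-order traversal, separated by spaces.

Post-order visits the left subtree, then the right subtree, then the node.
At plum: go left to teak.
  At teak: no left child.
  At teak: go right to hop.
    At hop: go left to reed.
      At reed: no left child.
      At reed: go right to poppy.
        poppy is a leaf — visit poppy.
      Visit reed.
    At hop: go right to sage.
      At sage: no left child.
      At sage: go right to kale.
        kale is a leaf — visit kale.
      Visit sage.
    Visit hop.
  Visit teak.
At plum: go right to lily.
  At lily: go left to aster.
    aster is a leaf — visit aster.
  At lily: go right to iris.
    iris is a leaf — visit iris.
  Visit lily.
Visit plum.

poppy reed kale sage hop teak aster iris lily plum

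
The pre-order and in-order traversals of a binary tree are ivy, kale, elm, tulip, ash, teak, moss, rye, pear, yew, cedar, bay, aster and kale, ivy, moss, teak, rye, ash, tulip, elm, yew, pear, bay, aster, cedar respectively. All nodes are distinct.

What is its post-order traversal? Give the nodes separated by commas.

kale, moss, rye, teak, ash, tulip, yew, aster, bay, cedar, pear, elm, ivy

The first element of pre-order is the root; it splits in-order into left and right subtrees.
Root ivy: left subtree has 1 node {kale}, right has 11 {moss, teak, rye, ash, tulip, elm, yew, pear, bay, aster, cedar}.
  Root elm: left subtree has 5 nodes {moss, teak, rye, ash, tulip}, right has 5 {yew, pear, bay, aster, cedar}.
    Root tulip: left subtree has 4 nodes {moss, teak, rye, ash}, right has 0 { }.
      Root ash: left subtree has 3 nodes {moss, teak, rye}, right has 0 { }.
        Root teak: left subtree has 1 node {moss}, right has 1 {rye}.
    Root pear: left subtree has 1 node {yew}, right has 3 {bay, aster, cedar}.
      Root cedar: left subtree has 2 nodes {bay, aster}, right has 0 { }.
        Root bay: left subtree has 0 nodes { }, right has 1 {aster}.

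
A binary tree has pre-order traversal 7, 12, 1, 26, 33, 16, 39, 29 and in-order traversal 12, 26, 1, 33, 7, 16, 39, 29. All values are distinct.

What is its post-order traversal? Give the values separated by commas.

26, 33, 1, 12, 29, 39, 16, 7

The first element of pre-order is the root; it splits in-order into left and right subtrees.
Root 7: left subtree has 4 nodes {12, 26, 1, 33}, right has 3 {16, 39, 29}.
  Root 12: left subtree has 0 nodes { }, right has 3 {26, 1, 33}.
    Root 1: left subtree has 1 node {26}, right has 1 {33}.
  Root 16: left subtree has 0 nodes { }, right has 2 {39, 29}.
    Root 39: left subtree has 0 nodes { }, right has 1 {29}.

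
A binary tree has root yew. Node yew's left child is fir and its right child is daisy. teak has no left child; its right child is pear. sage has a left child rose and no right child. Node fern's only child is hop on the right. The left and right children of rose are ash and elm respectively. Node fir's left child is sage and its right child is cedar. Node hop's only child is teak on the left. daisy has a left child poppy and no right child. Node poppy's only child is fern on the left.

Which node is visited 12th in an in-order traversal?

poppy

In-order visits the left subtree, then the node, then the right subtree.
At yew: go left to fir.
  At fir: go left to sage.
    At sage: go left to rose.
      At rose: go left to ash.
        ash is a leaf — visit ash.
      Visit rose.
      At rose: go right to elm.
        elm is a leaf — visit elm.
    Visit sage.
    At sage: no right child.
  Visit fir.
  At fir: go right to cedar.
    cedar is a leaf — visit cedar.
Visit yew.
At yew: go right to daisy.
  At daisy: go left to poppy.
    At poppy: go left to fern.
      At fern: no left child.
      Visit fern.
      At fern: go right to hop.
        At hop: go left to teak.
          At teak: no left child.
          Visit teak.
          At teak: go right to pear.
            pear is a leaf — visit pear.
        Visit hop.
        At hop: no right child.
    Visit poppy.
    At poppy: no right child.
  Visit daisy.
  At daisy: no right child.
Full in-order sequence: ash, rose, elm, sage, fir, cedar, yew, fern, teak, pear, hop, poppy, daisy.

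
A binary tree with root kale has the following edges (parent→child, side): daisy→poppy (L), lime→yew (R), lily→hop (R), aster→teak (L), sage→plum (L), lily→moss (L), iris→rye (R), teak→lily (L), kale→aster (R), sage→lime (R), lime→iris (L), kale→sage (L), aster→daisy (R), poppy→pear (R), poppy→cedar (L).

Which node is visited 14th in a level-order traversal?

Level-order visits nodes level by level from the root, left to right within each level.
Level 0: kale
Level 1: sage, aster
Level 2: plum, lime, teak, daisy
Level 3: iris, yew, lily, poppy
Level 4: rye, moss, hop, cedar, pear
Full level-order sequence: kale, sage, aster, plum, lime, teak, daisy, iris, yew, lily, poppy, rye, moss, hop, cedar, pear.

hop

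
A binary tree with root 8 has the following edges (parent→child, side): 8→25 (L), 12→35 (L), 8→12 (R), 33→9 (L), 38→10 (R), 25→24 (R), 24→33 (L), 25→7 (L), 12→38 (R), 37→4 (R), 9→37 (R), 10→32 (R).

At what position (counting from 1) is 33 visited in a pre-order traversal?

Pre-order visits the node, then its left subtree, then its right subtree.
Visit 8.
At 8: go left to 25.
  Visit 25.
  At 25: go left to 7.
    7 is a leaf — visit 7.
  At 25: go right to 24.
    Visit 24.
    At 24: go left to 33.
      Visit 33.
      At 33: go left to 9.
        Visit 9.
        At 9: no left child.
        At 9: go right to 37.
          Visit 37.
          At 37: no left child.
          At 37: go right to 4.
            4 is a leaf — visit 4.
      At 33: no right child.
    At 24: no right child.
At 8: go right to 12.
  Visit 12.
  At 12: go left to 35.
    35 is a leaf — visit 35.
  At 12: go right to 38.
    Visit 38.
    At 38: no left child.
    At 38: go right to 10.
      Visit 10.
      At 10: no left child.
      At 10: go right to 32.
        32 is a leaf — visit 32.
Full pre-order sequence: 8, 25, 7, 24, 33, 9, 37, 4, 12, 35, 38, 10, 32.

5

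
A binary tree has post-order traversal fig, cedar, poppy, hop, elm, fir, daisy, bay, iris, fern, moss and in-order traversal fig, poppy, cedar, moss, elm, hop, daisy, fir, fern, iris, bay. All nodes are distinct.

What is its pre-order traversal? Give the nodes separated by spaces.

The last element of post-order is the root; it splits in-order into left and right subtrees.
Root moss: left subtree has 3 nodes {fig, poppy, cedar}, right has 7 {elm, hop, daisy, fir, fern, iris, bay}.
  Root poppy: left subtree has 1 node {fig}, right has 1 {cedar}.
  Root fern: left subtree has 4 nodes {elm, hop, daisy, fir}, right has 2 {iris, bay}.
    Root daisy: left subtree has 2 nodes {elm, hop}, right has 1 {fir}.
      Root elm: left subtree has 0 nodes { }, right has 1 {hop}.
    Root iris: left subtree has 0 nodes { }, right has 1 {bay}.

moss poppy fig cedar fern daisy elm hop fir iris bay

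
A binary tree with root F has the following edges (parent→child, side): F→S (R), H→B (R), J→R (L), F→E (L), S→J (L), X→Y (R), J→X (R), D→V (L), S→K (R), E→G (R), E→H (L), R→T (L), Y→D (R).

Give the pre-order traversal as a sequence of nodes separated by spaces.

Pre-order visits the node, then its left subtree, then its right subtree.
Visit F.
At F: go left to E.
  Visit E.
  At E: go left to H.
    Visit H.
    At H: no left child.
    At H: go right to B.
      B is a leaf — visit B.
  At E: go right to G.
    G is a leaf — visit G.
At F: go right to S.
  Visit S.
  At S: go left to J.
    Visit J.
    At J: go left to R.
      Visit R.
      At R: go left to T.
        T is a leaf — visit T.
      At R: no right child.
    At J: go right to X.
      Visit X.
      At X: no left child.
      At X: go right to Y.
        Visit Y.
        At Y: no left child.
        At Y: go right to D.
          Visit D.
          At D: go left to V.
            V is a leaf — visit V.
          At D: no right child.
  At S: go right to K.
    K is a leaf — visit K.

F E H B G S J R T X Y D V K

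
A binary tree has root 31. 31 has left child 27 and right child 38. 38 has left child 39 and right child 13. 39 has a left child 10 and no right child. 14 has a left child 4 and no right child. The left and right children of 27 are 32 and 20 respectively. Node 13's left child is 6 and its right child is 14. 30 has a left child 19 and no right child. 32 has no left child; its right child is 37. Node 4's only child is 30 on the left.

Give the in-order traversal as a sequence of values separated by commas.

32, 37, 27, 20, 31, 10, 39, 38, 6, 13, 19, 30, 4, 14

In-order visits the left subtree, then the node, then the right subtree.
At 31: go left to 27.
  At 27: go left to 32.
    At 32: no left child.
    Visit 32.
    At 32: go right to 37.
      37 is a leaf — visit 37.
  Visit 27.
  At 27: go right to 20.
    20 is a leaf — visit 20.
Visit 31.
At 31: go right to 38.
  At 38: go left to 39.
    At 39: go left to 10.
      10 is a leaf — visit 10.
    Visit 39.
    At 39: no right child.
  Visit 38.
  At 38: go right to 13.
    At 13: go left to 6.
      6 is a leaf — visit 6.
    Visit 13.
    At 13: go right to 14.
      At 14: go left to 4.
        At 4: go left to 30.
          At 30: go left to 19.
            19 is a leaf — visit 19.
          Visit 30.
          At 30: no right child.
        Visit 4.
        At 4: no right child.
      Visit 14.
      At 14: no right child.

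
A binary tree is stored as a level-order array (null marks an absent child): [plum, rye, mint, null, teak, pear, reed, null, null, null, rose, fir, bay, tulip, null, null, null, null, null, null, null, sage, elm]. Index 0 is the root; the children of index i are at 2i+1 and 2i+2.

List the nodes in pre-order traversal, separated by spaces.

Pre-order visits the node, then its left subtree, then its right subtree.
Visit plum.
At plum: go left to rye.
  Visit rye.
  At rye: no left child.
  At rye: go right to teak.
    Visit teak.
    At teak: no left child.
    At teak: go right to rose.
      Visit rose.
      At rose: go left to sage.
        sage is a leaf — visit sage.
      At rose: go right to elm.
        elm is a leaf — visit elm.
At plum: go right to mint.
  Visit mint.
  At mint: go left to pear.
    Visit pear.
    At pear: go left to fir.
      fir is a leaf — visit fir.
    At pear: go right to bay.
      bay is a leaf — visit bay.
  At mint: go right to reed.
    Visit reed.
    At reed: go left to tulip.
      tulip is a leaf — visit tulip.
    At reed: no right child.

plum rye teak rose sage elm mint pear fir bay reed tulip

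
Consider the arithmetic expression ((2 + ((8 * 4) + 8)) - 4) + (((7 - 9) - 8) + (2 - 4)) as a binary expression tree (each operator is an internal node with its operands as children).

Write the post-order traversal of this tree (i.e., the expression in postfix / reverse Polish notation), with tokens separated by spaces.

2 8 4 * 8 + + 4 - 7 9 - 8 - 2 4 - + +

Post-order on an expression tree gives postfix notation: for each operator, emit left operand, right operand, then the operator.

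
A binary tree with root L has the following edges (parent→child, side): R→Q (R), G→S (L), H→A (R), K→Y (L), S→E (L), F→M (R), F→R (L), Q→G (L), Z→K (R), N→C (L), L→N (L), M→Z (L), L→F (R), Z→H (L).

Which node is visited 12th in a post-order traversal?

Z

Post-order visits the left subtree, then the right subtree, then the node.
At L: go left to N.
  At N: go left to C.
    C is a leaf — visit C.
  At N: no right child.
  Visit N.
At L: go right to F.
  At F: go left to R.
    At R: no left child.
    At R: go right to Q.
      At Q: go left to G.
        At G: go left to S.
          At S: go left to E.
            E is a leaf — visit E.
          At S: no right child.
          Visit S.
        At G: no right child.
        Visit G.
      At Q: no right child.
      Visit Q.
    Visit R.
  At F: go right to M.
    At M: go left to Z.
      At Z: go left to H.
        At H: no left child.
        At H: go right to A.
          A is a leaf — visit A.
        Visit H.
      At Z: go right to K.
        At K: go left to Y.
          Y is a leaf — visit Y.
        At K: no right child.
        Visit K.
      Visit Z.
    At M: no right child.
    Visit M.
  Visit F.
Visit L.
Full post-order sequence: C, N, E, S, G, Q, R, A, H, Y, K, Z, M, F, L.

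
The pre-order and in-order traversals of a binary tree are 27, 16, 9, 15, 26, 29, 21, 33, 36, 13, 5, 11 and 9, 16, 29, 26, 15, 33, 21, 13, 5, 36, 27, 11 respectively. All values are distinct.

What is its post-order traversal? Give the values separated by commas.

9, 29, 26, 33, 5, 13, 36, 21, 15, 16, 11, 27

The first element of pre-order is the root; it splits in-order into left and right subtrees.
Root 27: left subtree has 10 nodes {9, 16, 29, 26, 15, 33, 21, 13, 5, 36}, right has 1 {11}.
  Root 16: left subtree has 1 node {9}, right has 8 {29, 26, 15, 33, 21, 13, 5, 36}.
    Root 15: left subtree has 2 nodes {29, 26}, right has 5 {33, 21, 13, 5, 36}.
      Root 26: left subtree has 1 node {29}, right has 0 { }.
      Root 21: left subtree has 1 node {33}, right has 3 {13, 5, 36}.
        Root 36: left subtree has 2 nodes {13, 5}, right has 0 { }.
          Root 13: left subtree has 0 nodes { }, right has 1 {5}.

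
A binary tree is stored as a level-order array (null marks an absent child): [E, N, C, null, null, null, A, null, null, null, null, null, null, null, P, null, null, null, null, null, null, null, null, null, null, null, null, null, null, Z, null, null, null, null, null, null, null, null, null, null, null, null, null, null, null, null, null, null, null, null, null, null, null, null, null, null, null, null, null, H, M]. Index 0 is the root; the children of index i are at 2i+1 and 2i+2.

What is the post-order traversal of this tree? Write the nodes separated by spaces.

Post-order visits the left subtree, then the right subtree, then the node.
At E: go left to N.
  N is a leaf — visit N.
At E: go right to C.
  At C: no left child.
  At C: go right to A.
    At A: no left child.
    At A: go right to P.
      At P: go left to Z.
        At Z: go left to H.
          H is a leaf — visit H.
        At Z: go right to M.
          M is a leaf — visit M.
        Visit Z.
      At P: no right child.
      Visit P.
    Visit A.
  Visit C.
Visit E.

N H M Z P A C E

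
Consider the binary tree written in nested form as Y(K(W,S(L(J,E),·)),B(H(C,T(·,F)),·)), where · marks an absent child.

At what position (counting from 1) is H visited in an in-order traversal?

9

In-order visits the left subtree, then the node, then the right subtree.
At Y: go left to K.
  At K: go left to W.
    W is a leaf — visit W.
  Visit K.
  At K: go right to S.
    At S: go left to L.
      At L: go left to J.
        J is a leaf — visit J.
      Visit L.
      At L: go right to E.
        E is a leaf — visit E.
    Visit S.
    At S: no right child.
Visit Y.
At Y: go right to B.
  At B: go left to H.
    At H: go left to C.
      C is a leaf — visit C.
    Visit H.
    At H: go right to T.
      At T: no left child.
      Visit T.
      At T: go right to F.
        F is a leaf — visit F.
  Visit B.
  At B: no right child.
Full in-order sequence: W, K, J, L, E, S, Y, C, H, T, F, B.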